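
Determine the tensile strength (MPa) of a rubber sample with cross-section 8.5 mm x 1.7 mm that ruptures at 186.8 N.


Area = width * thickness = 8.5 * 1.7 = 14.45 mm^2
TS = force / area = 186.8 / 14.45 = 12.93 MPa

12.93 MPa


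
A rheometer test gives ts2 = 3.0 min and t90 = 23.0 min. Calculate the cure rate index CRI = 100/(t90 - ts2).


CRI = 100 / (t90 - ts2)
= 100 / (23.0 - 3.0)
= 100 / 20.0
= 5.0 min^-1

5.0 min^-1


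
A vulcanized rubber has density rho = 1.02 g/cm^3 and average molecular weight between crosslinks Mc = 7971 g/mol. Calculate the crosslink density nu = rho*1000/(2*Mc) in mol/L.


nu = rho * 1000 / (2 * Mc)
nu = 1.02 * 1000 / (2 * 7971)
nu = 1020.0 / 15942
nu = 0.0640 mol/L

0.0640 mol/L


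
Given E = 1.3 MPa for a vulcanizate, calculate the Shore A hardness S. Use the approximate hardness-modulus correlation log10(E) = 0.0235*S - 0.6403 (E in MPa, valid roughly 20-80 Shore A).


log10(E) = 0.0235*S - 0.6403  =>  S = (log10(E) + 0.6403) / 0.0235
log10(1.3) = 0.113943
S = (0.113943 + 0.6403) / 0.0235 = 0.754243 / 0.0235
S = 32.1

Shore A = 32.1


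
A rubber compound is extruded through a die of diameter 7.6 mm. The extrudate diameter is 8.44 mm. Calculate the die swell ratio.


Die swell ratio = D_extrudate / D_die
= 8.44 / 7.6
= 1.111

Die swell = 1.111


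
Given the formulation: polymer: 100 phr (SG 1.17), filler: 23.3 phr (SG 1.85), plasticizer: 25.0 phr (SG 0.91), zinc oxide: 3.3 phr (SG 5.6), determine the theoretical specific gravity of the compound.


Sum of weights = 151.6
Volume contributions:
  polymer: 100/1.17 = 85.4701
  filler: 23.3/1.85 = 12.5946
  plasticizer: 25.0/0.91 = 27.4725
  zinc oxide: 3.3/5.6 = 0.5893
Sum of volumes = 126.1265
SG = 151.6 / 126.1265 = 1.202

SG = 1.202


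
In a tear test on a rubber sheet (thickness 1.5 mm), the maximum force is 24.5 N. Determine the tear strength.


Tear strength = force / thickness
= 24.5 / 1.5
= 16.33 N/mm

16.33 N/mm


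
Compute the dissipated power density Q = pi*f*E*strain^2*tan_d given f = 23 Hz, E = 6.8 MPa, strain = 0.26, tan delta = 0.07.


Q = pi * f * E * strain^2 * tan_d
= pi * 23 * 6.8 * 0.26^2 * 0.07
= pi * 23 * 6.8 * 0.0676 * 0.07
= 2.3250

Q = 2.3250


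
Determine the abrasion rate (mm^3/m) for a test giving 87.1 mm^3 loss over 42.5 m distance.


Rate = volume_loss / distance
= 87.1 / 42.5
= 2.049 mm^3/m

2.049 mm^3/m


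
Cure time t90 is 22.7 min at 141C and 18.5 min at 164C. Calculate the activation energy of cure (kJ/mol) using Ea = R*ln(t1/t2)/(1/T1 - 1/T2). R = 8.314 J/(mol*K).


T1 = 414.15 K, T2 = 437.15 K
1/T1 - 1/T2 = 1.2704e-04
ln(t1/t2) = ln(22.7/18.5) = 0.2046
Ea = 8.314 * 0.2046 / 1.2704e-04 = 13389.4776 J/mol
Ea = 13.39 kJ/mol

13.39 kJ/mol


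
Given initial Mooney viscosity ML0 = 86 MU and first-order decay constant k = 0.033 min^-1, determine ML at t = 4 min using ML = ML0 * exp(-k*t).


ML = ML0 * exp(-k * t)
ML = 86 * exp(-0.033 * 4)
ML = 86 * 0.8763
ML = 75.37 MU

75.37 MU


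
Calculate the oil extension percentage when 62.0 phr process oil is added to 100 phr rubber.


Oil % = oil / (100 + oil) * 100
= 62.0 / (100 + 62.0) * 100
= 62.0 / 162.0 * 100
= 38.27%

38.27%


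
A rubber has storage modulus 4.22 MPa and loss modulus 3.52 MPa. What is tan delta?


tan delta = E'' / E'
= 3.52 / 4.22
= 0.8341

tan delta = 0.8341


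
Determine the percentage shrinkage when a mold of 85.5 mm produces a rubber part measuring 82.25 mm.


Shrinkage = (mold - part) / mold * 100
= (85.5 - 82.25) / 85.5 * 100
= 3.25 / 85.5 * 100
= 3.8%

3.8%


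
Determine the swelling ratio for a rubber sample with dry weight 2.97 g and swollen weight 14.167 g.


Q = W_swollen / W_dry
Q = 14.167 / 2.97
Q = 4.77

Q = 4.77


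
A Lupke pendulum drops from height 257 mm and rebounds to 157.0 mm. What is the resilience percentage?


Resilience = h_rebound / h_drop * 100
= 157.0 / 257 * 100
= 61.1%

61.1%


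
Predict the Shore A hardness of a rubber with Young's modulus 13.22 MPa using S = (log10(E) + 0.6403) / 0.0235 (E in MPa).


log10(E) = 0.0235*S - 0.6403  =>  S = (log10(E) + 0.6403) / 0.0235
log10(13.22) = 1.121231
S = (1.121231 + 0.6403) / 0.0235 = 1.761531 / 0.0235
S = 75.0

Shore A = 75.0


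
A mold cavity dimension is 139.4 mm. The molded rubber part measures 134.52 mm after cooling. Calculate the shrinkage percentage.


Shrinkage = (mold - part) / mold * 100
= (139.4 - 134.52) / 139.4 * 100
= 4.88 / 139.4 * 100
= 3.5%

3.5%


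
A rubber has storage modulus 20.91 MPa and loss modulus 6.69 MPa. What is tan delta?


tan delta = E'' / E'
= 6.69 / 20.91
= 0.3199

tan delta = 0.3199


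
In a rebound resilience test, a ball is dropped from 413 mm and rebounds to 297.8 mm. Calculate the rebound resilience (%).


Resilience = h_rebound / h_drop * 100
= 297.8 / 413 * 100
= 72.1%

72.1%


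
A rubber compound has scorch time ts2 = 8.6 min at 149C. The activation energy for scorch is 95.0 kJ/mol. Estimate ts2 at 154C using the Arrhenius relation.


Convert temperatures: T1 = 149 + 273.15 = 422.15 K, T2 = 154 + 273.15 = 427.15 K
ts2_new = 8.6 * exp(95000 / 8.314 * (1/427.15 - 1/422.15))
1/T2 - 1/T1 = -2.7728e-05
ts2_new = 6.26 min

6.26 min


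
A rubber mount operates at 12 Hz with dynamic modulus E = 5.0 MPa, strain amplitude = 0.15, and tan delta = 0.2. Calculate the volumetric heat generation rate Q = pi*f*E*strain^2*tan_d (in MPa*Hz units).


Q = pi * f * E * strain^2 * tan_d
= pi * 12 * 5.0 * 0.15^2 * 0.2
= pi * 12 * 5.0 * 0.0225 * 0.2
= 0.8482

Q = 0.8482


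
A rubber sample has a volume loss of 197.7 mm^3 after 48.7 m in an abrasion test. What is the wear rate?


Rate = volume_loss / distance
= 197.7 / 48.7
= 4.06 mm^3/m

4.06 mm^3/m


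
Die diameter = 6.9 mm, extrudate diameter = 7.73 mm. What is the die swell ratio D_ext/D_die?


Die swell ratio = D_extrudate / D_die
= 7.73 / 6.9
= 1.12

Die swell = 1.12


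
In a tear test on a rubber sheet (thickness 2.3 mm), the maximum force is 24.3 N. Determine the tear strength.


Tear strength = force / thickness
= 24.3 / 2.3
= 10.57 N/mm

10.57 N/mm


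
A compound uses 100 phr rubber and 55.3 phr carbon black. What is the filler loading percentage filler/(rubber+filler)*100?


Filler % = filler / (rubber + filler) * 100
= 55.3 / (100 + 55.3) * 100
= 55.3 / 155.3 * 100
= 35.61%

35.61%


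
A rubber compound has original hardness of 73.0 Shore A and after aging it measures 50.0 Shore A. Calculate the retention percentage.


Retention = aged / original * 100
= 50.0 / 73.0 * 100
= 68.5%

68.5%


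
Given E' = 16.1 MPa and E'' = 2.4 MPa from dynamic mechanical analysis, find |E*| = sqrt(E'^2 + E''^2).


|E*| = sqrt(E'^2 + E''^2)
= sqrt(16.1^2 + 2.4^2)
= sqrt(259.2100 + 5.7600)
= 16.278 MPa

16.278 MPa


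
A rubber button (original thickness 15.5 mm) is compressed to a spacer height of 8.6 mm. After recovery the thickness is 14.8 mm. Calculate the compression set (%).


CS = (t0 - recovered) / (t0 - ts) * 100
= (15.5 - 14.8) / (15.5 - 8.6) * 100
= 0.7 / 6.9 * 100
= 10.1%

10.1%


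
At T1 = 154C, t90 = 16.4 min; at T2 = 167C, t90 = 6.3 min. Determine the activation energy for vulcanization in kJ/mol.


T1 = 427.15 K, T2 = 440.15 K
1/T1 - 1/T2 = 6.9145e-05
ln(t1/t2) = ln(16.4/6.3) = 0.9567
Ea = 8.314 * 0.9567 / 6.9145e-05 = 115037.1065 J/mol
Ea = 115.04 kJ/mol

115.04 kJ/mol


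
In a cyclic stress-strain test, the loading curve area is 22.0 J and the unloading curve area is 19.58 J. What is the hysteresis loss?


Hysteresis loss = loading - unloading
= 22.0 - 19.58
= 2.42 J

2.42 J


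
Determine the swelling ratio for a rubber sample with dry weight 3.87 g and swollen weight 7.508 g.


Q = W_swollen / W_dry
Q = 7.508 / 3.87
Q = 1.94

Q = 1.94


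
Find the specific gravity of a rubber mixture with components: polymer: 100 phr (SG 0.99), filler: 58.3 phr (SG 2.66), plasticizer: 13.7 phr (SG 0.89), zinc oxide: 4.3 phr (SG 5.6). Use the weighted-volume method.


Sum of weights = 176.3
Volume contributions:
  polymer: 100/0.99 = 101.0101
  filler: 58.3/2.66 = 21.9173
  plasticizer: 13.7/0.89 = 15.3933
  zinc oxide: 4.3/5.6 = 0.7679
Sum of volumes = 139.0885
SG = 176.3 / 139.0885 = 1.268

SG = 1.268


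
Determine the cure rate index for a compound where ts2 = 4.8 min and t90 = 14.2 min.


CRI = 100 / (t90 - ts2)
= 100 / (14.2 - 4.8)
= 100 / 9.4
= 10.64 min^-1

10.64 min^-1


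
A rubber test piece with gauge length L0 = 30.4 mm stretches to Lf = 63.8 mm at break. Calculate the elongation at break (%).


Elongation = (Lf - L0) / L0 * 100
= (63.8 - 30.4) / 30.4 * 100
= 33.4 / 30.4 * 100
= 109.9%

109.9%


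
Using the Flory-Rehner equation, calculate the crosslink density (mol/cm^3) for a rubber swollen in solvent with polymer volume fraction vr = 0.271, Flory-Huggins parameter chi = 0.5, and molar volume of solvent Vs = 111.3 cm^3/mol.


ln(1 - vr) = ln(1 - 0.271) = -0.3161
Numerator = -((-0.3161) + 0.271 + 0.5 * 0.271^2) = 0.0084
Denominator = 111.3 * (0.271^(1/3) - 0.271/2) = 56.9441
nu = 0.0084 / 56.9441 = 1.4683e-04 mol/cm^3

1.4683e-04 mol/cm^3


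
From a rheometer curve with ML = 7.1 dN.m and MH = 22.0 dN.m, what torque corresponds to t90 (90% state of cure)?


M90 = ML + 0.9 * (MH - ML)
M90 = 7.1 + 0.9 * (22.0 - 7.1)
M90 = 7.1 + 0.9 * 14.9
M90 = 20.51 dN.m

20.51 dN.m


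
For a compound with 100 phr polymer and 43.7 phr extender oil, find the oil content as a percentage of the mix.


Oil % = oil / (100 + oil) * 100
= 43.7 / (100 + 43.7) * 100
= 43.7 / 143.7 * 100
= 30.41%

30.41%


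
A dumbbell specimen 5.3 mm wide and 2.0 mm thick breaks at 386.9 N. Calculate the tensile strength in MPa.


Area = width * thickness = 5.3 * 2.0 = 10.6 mm^2
TS = force / area = 386.9 / 10.6 = 36.5 MPa

36.5 MPa


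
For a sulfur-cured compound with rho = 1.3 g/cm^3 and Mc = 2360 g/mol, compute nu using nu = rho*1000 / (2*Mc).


nu = rho * 1000 / (2 * Mc)
nu = 1.3 * 1000 / (2 * 2360)
nu = 1300.0 / 4720
nu = 0.2754 mol/L

0.2754 mol/L


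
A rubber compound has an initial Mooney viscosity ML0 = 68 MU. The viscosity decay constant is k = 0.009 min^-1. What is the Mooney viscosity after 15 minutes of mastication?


ML = ML0 * exp(-k * t)
ML = 68 * exp(-0.009 * 15)
ML = 68 * 0.8737
ML = 59.41 MU

59.41 MU


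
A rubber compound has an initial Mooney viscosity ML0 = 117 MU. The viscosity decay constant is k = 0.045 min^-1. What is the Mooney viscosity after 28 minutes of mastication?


ML = ML0 * exp(-k * t)
ML = 117 * exp(-0.045 * 28)
ML = 117 * 0.2837
ML = 33.19 MU

33.19 MU


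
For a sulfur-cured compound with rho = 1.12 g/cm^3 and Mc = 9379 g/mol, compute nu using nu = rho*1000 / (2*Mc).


nu = rho * 1000 / (2 * Mc)
nu = 1.12 * 1000 / (2 * 9379)
nu = 1120.0 / 18758
nu = 0.0597 mol/L

0.0597 mol/L


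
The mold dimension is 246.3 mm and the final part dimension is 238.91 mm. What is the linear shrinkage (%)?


Shrinkage = (mold - part) / mold * 100
= (246.3 - 238.91) / 246.3 * 100
= 7.39 / 246.3 * 100
= 3.0%

3.0%


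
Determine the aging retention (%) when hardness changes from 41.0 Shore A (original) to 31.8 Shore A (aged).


Retention = aged / original * 100
= 31.8 / 41.0 * 100
= 77.6%

77.6%


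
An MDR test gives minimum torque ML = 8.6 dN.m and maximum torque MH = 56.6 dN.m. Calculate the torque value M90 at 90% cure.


M90 = ML + 0.9 * (MH - ML)
M90 = 8.6 + 0.9 * (56.6 - 8.6)
M90 = 8.6 + 0.9 * 48.0
M90 = 51.8 dN.m

51.8 dN.m


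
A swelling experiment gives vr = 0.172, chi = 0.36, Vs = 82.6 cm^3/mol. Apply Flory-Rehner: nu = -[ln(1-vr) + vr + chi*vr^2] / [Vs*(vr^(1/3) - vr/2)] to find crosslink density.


ln(1 - vr) = ln(1 - 0.172) = -0.1887
Numerator = -((-0.1887) + 0.172 + 0.36 * 0.172^2) = 0.0061
Denominator = 82.6 * (0.172^(1/3) - 0.172/2) = 38.8327
nu = 0.0061 / 38.8327 = 1.5688e-04 mol/cm^3

1.5688e-04 mol/cm^3


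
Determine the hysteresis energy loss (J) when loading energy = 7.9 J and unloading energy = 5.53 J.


Hysteresis loss = loading - unloading
= 7.9 - 5.53
= 2.37 J

2.37 J


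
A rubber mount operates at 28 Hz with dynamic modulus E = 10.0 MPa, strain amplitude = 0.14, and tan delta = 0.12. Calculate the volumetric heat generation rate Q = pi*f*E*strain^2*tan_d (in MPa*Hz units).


Q = pi * f * E * strain^2 * tan_d
= pi * 28 * 10.0 * 0.14^2 * 0.12
= pi * 28 * 10.0 * 0.0196 * 0.12
= 2.0689

Q = 2.0689


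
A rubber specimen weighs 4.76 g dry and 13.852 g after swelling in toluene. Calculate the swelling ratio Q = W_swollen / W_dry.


Q = W_swollen / W_dry
Q = 13.852 / 4.76
Q = 2.91

Q = 2.91


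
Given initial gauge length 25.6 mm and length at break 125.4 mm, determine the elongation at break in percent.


Elongation = (Lf - L0) / L0 * 100
= (125.4 - 25.6) / 25.6 * 100
= 99.8 / 25.6 * 100
= 389.8%

389.8%


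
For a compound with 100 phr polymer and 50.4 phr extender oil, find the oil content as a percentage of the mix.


Oil % = oil / (100 + oil) * 100
= 50.4 / (100 + 50.4) * 100
= 50.4 / 150.4 * 100
= 33.51%

33.51%


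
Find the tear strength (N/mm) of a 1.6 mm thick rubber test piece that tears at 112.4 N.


Tear strength = force / thickness
= 112.4 / 1.6
= 70.25 N/mm

70.25 N/mm


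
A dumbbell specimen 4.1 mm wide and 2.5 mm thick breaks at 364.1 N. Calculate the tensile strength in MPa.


Area = width * thickness = 4.1 * 2.5 = 10.25 mm^2
TS = force / area = 364.1 / 10.25 = 35.52 MPa

35.52 MPa


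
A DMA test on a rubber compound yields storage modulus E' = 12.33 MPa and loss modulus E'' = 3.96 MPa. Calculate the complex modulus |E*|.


|E*| = sqrt(E'^2 + E''^2)
= sqrt(12.33^2 + 3.96^2)
= sqrt(152.0289 + 15.6816)
= 12.95 MPa

12.95 MPa


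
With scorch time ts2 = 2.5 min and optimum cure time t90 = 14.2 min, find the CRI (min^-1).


CRI = 100 / (t90 - ts2)
= 100 / (14.2 - 2.5)
= 100 / 11.7
= 8.55 min^-1

8.55 min^-1


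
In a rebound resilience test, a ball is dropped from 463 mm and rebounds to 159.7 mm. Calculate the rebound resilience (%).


Resilience = h_rebound / h_drop * 100
= 159.7 / 463 * 100
= 34.5%

34.5%


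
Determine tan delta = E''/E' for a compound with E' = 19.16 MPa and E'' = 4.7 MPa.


tan delta = E'' / E'
= 4.7 / 19.16
= 0.2453

tan delta = 0.2453


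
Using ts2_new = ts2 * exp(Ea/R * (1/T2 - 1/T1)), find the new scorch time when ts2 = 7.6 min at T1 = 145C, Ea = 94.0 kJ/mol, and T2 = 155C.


Convert temperatures: T1 = 145 + 273.15 = 418.15 K, T2 = 155 + 273.15 = 428.15 K
ts2_new = 7.6 * exp(94000 / 8.314 * (1/428.15 - 1/418.15))
1/T2 - 1/T1 = -5.5856e-05
ts2_new = 4.04 min

4.04 min


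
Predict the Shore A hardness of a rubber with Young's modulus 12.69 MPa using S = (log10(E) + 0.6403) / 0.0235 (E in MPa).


log10(E) = 0.0235*S - 0.6403  =>  S = (log10(E) + 0.6403) / 0.0235
log10(12.69) = 1.103462
S = (1.103462 + 0.6403) / 0.0235 = 1.743762 / 0.0235
S = 74.2

Shore A = 74.2


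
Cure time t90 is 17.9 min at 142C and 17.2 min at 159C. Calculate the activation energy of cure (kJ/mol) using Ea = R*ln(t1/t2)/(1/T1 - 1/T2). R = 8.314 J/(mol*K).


T1 = 415.15 K, T2 = 432.15 K
1/T1 - 1/T2 = 9.4757e-05
ln(t1/t2) = ln(17.9/17.2) = 0.0399
Ea = 8.314 * 0.0399 / 9.4757e-05 = 3500.0896 J/mol
Ea = 3.5 kJ/mol

3.5 kJ/mol


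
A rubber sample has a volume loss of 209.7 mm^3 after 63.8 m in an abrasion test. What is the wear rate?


Rate = volume_loss / distance
= 209.7 / 63.8
= 3.287 mm^3/m

3.287 mm^3/m


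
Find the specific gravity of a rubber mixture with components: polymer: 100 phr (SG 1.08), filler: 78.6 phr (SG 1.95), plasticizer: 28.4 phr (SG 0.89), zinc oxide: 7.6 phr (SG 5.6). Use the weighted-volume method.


Sum of weights = 214.6
Volume contributions:
  polymer: 100/1.08 = 92.5926
  filler: 78.6/1.95 = 40.3077
  plasticizer: 28.4/0.89 = 31.9101
  zinc oxide: 7.6/5.6 = 1.3571
Sum of volumes = 166.1675
SG = 214.6 / 166.1675 = 1.291

SG = 1.291


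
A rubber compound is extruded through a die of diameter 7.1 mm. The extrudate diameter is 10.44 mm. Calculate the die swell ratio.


Die swell ratio = D_extrudate / D_die
= 10.44 / 7.1
= 1.47

Die swell = 1.47


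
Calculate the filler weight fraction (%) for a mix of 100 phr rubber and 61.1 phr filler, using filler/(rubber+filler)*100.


Filler % = filler / (rubber + filler) * 100
= 61.1 / (100 + 61.1) * 100
= 61.1 / 161.1 * 100
= 37.93%

37.93%


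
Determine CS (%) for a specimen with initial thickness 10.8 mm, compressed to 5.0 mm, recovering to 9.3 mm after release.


CS = (t0 - recovered) / (t0 - ts) * 100
= (10.8 - 9.3) / (10.8 - 5.0) * 100
= 1.5 / 5.8 * 100
= 25.9%

25.9%


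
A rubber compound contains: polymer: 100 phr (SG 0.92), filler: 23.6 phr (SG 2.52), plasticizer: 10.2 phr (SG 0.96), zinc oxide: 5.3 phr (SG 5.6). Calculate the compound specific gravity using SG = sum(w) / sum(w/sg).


Sum of weights = 139.1
Volume contributions:
  polymer: 100/0.92 = 108.6957
  filler: 23.6/2.52 = 9.3651
  plasticizer: 10.2/0.96 = 10.6250
  zinc oxide: 5.3/5.6 = 0.9464
Sum of volumes = 129.6322
SG = 139.1 / 129.6322 = 1.073

SG = 1.073


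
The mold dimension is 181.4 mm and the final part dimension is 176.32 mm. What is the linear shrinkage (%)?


Shrinkage = (mold - part) / mold * 100
= (181.4 - 176.32) / 181.4 * 100
= 5.08 / 181.4 * 100
= 2.8%

2.8%


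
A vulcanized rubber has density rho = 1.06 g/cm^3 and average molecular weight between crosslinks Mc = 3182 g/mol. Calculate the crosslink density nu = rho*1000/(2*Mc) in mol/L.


nu = rho * 1000 / (2 * Mc)
nu = 1.06 * 1000 / (2 * 3182)
nu = 1060.0 / 6364
nu = 0.1666 mol/L

0.1666 mol/L


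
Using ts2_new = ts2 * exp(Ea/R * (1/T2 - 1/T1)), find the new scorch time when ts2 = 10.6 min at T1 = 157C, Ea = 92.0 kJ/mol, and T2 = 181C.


Convert temperatures: T1 = 157 + 273.15 = 430.15 K, T2 = 181 + 273.15 = 454.15 K
ts2_new = 10.6 * exp(92000 / 8.314 * (1/454.15 - 1/430.15))
1/T2 - 1/T1 = -1.2285e-04
ts2_new = 2.72 min

2.72 min


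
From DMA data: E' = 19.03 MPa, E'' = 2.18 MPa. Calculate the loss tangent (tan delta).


tan delta = E'' / E'
= 2.18 / 19.03
= 0.1146

tan delta = 0.1146


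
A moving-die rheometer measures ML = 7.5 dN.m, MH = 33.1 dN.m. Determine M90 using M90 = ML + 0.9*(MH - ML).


M90 = ML + 0.9 * (MH - ML)
M90 = 7.5 + 0.9 * (33.1 - 7.5)
M90 = 7.5 + 0.9 * 25.6
M90 = 30.54 dN.m

30.54 dN.m


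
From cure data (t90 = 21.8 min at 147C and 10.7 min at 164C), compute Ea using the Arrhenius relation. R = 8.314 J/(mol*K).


T1 = 420.15 K, T2 = 437.15 K
1/T1 - 1/T2 = 9.2558e-05
ln(t1/t2) = ln(21.8/10.7) = 0.7117
Ea = 8.314 * 0.7117 / 9.2558e-05 = 63925.2311 J/mol
Ea = 63.93 kJ/mol

63.93 kJ/mol


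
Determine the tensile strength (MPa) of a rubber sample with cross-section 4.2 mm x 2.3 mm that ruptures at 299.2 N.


Area = width * thickness = 4.2 * 2.3 = 9.66 mm^2
TS = force / area = 299.2 / 9.66 = 30.97 MPa

30.97 MPa


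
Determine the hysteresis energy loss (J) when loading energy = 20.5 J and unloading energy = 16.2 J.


Hysteresis loss = loading - unloading
= 20.5 - 16.2
= 4.3 J

4.3 J


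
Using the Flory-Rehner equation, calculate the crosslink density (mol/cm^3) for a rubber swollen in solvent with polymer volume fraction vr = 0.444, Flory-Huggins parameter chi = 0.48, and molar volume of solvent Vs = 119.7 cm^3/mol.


ln(1 - vr) = ln(1 - 0.444) = -0.5870
Numerator = -((-0.5870) + 0.444 + 0.48 * 0.444^2) = 0.0484
Denominator = 119.7 * (0.444^(1/3) - 0.444/2) = 64.7443
nu = 0.0484 / 64.7443 = 7.4696e-04 mol/cm^3

7.4696e-04 mol/cm^3


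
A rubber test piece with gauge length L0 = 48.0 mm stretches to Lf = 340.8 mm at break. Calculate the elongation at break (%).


Elongation = (Lf - L0) / L0 * 100
= (340.8 - 48.0) / 48.0 * 100
= 292.8 / 48.0 * 100
= 610.0%

610.0%


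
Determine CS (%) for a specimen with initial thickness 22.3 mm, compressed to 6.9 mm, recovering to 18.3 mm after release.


CS = (t0 - recovered) / (t0 - ts) * 100
= (22.3 - 18.3) / (22.3 - 6.9) * 100
= 4.0 / 15.4 * 100
= 26.0%

26.0%


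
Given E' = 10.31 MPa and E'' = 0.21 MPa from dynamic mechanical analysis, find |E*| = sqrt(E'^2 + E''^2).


|E*| = sqrt(E'^2 + E''^2)
= sqrt(10.31^2 + 0.21^2)
= sqrt(106.2961 + 0.0441)
= 10.312 MPa

10.312 MPa


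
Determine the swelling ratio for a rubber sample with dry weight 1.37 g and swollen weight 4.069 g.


Q = W_swollen / W_dry
Q = 4.069 / 1.37
Q = 2.97

Q = 2.97


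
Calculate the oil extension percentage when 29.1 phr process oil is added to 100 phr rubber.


Oil % = oil / (100 + oil) * 100
= 29.1 / (100 + 29.1) * 100
= 29.1 / 129.1 * 100
= 22.54%

22.54%


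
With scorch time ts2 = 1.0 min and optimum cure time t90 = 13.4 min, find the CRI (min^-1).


CRI = 100 / (t90 - ts2)
= 100 / (13.4 - 1.0)
= 100 / 12.4
= 8.06 min^-1

8.06 min^-1


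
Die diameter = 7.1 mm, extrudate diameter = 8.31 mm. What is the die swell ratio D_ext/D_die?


Die swell ratio = D_extrudate / D_die
= 8.31 / 7.1
= 1.17

Die swell = 1.17


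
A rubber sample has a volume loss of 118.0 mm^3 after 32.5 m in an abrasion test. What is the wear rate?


Rate = volume_loss / distance
= 118.0 / 32.5
= 3.631 mm^3/m

3.631 mm^3/m


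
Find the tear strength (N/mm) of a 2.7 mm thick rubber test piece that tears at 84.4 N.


Tear strength = force / thickness
= 84.4 / 2.7
= 31.26 N/mm

31.26 N/mm


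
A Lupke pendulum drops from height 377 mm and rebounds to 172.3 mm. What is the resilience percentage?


Resilience = h_rebound / h_drop * 100
= 172.3 / 377 * 100
= 45.7%

45.7%


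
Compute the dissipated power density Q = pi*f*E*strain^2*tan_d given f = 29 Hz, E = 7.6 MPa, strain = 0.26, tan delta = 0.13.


Q = pi * f * E * strain^2 * tan_d
= pi * 29 * 7.6 * 0.26^2 * 0.13
= pi * 29 * 7.6 * 0.0676 * 0.13
= 6.0849

Q = 6.0849


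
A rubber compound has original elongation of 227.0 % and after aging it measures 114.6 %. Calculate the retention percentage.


Retention = aged / original * 100
= 114.6 / 227.0 * 100
= 50.5%

50.5%


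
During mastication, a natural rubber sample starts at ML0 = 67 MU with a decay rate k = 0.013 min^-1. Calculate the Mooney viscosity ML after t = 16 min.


ML = ML0 * exp(-k * t)
ML = 67 * exp(-0.013 * 16)
ML = 67 * 0.8122
ML = 54.42 MU

54.42 MU


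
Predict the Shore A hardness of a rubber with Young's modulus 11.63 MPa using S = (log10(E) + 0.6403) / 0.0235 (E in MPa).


log10(E) = 0.0235*S - 0.6403  =>  S = (log10(E) + 0.6403) / 0.0235
log10(11.63) = 1.065580
S = (1.065580 + 0.6403) / 0.0235 = 1.705880 / 0.0235
S = 72.6

Shore A = 72.6


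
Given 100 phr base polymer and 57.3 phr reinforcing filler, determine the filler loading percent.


Filler % = filler / (rubber + filler) * 100
= 57.3 / (100 + 57.3) * 100
= 57.3 / 157.3 * 100
= 36.43%

36.43%


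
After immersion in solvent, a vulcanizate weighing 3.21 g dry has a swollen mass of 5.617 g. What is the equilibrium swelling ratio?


Q = W_swollen / W_dry
Q = 5.617 / 3.21
Q = 1.75

Q = 1.75


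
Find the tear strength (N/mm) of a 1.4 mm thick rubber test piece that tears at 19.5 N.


Tear strength = force / thickness
= 19.5 / 1.4
= 13.93 N/mm

13.93 N/mm


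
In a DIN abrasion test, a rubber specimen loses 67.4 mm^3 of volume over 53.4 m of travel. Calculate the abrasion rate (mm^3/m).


Rate = volume_loss / distance
= 67.4 / 53.4
= 1.262 mm^3/m

1.262 mm^3/m


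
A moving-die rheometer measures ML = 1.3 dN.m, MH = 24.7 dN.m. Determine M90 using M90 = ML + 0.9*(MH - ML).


M90 = ML + 0.9 * (MH - ML)
M90 = 1.3 + 0.9 * (24.7 - 1.3)
M90 = 1.3 + 0.9 * 23.4
M90 = 22.36 dN.m

22.36 dN.m


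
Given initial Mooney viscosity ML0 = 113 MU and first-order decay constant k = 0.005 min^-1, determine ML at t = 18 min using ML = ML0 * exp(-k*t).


ML = ML0 * exp(-k * t)
ML = 113 * exp(-0.005 * 18)
ML = 113 * 0.9139
ML = 103.27 MU

103.27 MU


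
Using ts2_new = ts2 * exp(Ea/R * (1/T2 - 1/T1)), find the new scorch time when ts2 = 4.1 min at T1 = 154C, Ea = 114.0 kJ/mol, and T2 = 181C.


Convert temperatures: T1 = 154 + 273.15 = 427.15 K, T2 = 181 + 273.15 = 454.15 K
ts2_new = 4.1 * exp(114000 / 8.314 * (1/454.15 - 1/427.15))
1/T2 - 1/T1 = -1.3918e-04
ts2_new = 0.61 min

0.61 min


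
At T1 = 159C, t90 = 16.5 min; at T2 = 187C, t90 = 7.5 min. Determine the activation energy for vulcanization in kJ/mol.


T1 = 432.15 K, T2 = 460.15 K
1/T1 - 1/T2 = 1.4081e-04
ln(t1/t2) = ln(16.5/7.5) = 0.7885
Ea = 8.314 * 0.7885 / 1.4081e-04 = 46554.7656 J/mol
Ea = 46.55 kJ/mol

46.55 kJ/mol


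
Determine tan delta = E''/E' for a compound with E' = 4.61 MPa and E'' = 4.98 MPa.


tan delta = E'' / E'
= 4.98 / 4.61
= 1.0803

tan delta = 1.0803


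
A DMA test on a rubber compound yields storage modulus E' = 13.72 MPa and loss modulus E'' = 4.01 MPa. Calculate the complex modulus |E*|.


|E*| = sqrt(E'^2 + E''^2)
= sqrt(13.72^2 + 4.01^2)
= sqrt(188.2384 + 16.0801)
= 14.294 MPa

14.294 MPa


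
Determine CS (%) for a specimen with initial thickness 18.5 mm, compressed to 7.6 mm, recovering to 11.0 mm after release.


CS = (t0 - recovered) / (t0 - ts) * 100
= (18.5 - 11.0) / (18.5 - 7.6) * 100
= 7.5 / 10.9 * 100
= 68.8%

68.8%


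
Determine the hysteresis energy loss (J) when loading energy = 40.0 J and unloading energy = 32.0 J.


Hysteresis loss = loading - unloading
= 40.0 - 32.0
= 8.0 J

8.0 J


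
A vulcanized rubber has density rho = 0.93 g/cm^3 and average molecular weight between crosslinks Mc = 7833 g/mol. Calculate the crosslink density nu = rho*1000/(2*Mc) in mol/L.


nu = rho * 1000 / (2 * Mc)
nu = 0.93 * 1000 / (2 * 7833)
nu = 930.0 / 15666
nu = 0.0594 mol/L

0.0594 mol/L


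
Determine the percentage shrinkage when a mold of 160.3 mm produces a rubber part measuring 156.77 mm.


Shrinkage = (mold - part) / mold * 100
= (160.3 - 156.77) / 160.3 * 100
= 3.53 / 160.3 * 100
= 2.2%

2.2%


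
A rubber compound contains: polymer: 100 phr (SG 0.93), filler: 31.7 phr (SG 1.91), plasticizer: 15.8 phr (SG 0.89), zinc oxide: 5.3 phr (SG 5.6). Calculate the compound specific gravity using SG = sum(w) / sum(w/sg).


Sum of weights = 152.8
Volume contributions:
  polymer: 100/0.93 = 107.5269
  filler: 31.7/1.91 = 16.5969
  plasticizer: 15.8/0.89 = 17.7528
  zinc oxide: 5.3/5.6 = 0.9464
Sum of volumes = 142.8230
SG = 152.8 / 142.8230 = 1.07

SG = 1.07


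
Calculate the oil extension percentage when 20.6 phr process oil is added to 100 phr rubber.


Oil % = oil / (100 + oil) * 100
= 20.6 / (100 + 20.6) * 100
= 20.6 / 120.6 * 100
= 17.08%

17.08%


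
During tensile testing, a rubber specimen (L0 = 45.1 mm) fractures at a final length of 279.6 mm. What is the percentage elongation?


Elongation = (Lf - L0) / L0 * 100
= (279.6 - 45.1) / 45.1 * 100
= 234.5 / 45.1 * 100
= 520.0%

520.0%


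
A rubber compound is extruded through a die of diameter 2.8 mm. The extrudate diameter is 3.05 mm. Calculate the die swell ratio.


Die swell ratio = D_extrudate / D_die
= 3.05 / 2.8
= 1.089

Die swell = 1.089


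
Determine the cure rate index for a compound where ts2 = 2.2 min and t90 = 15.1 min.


CRI = 100 / (t90 - ts2)
= 100 / (15.1 - 2.2)
= 100 / 12.9
= 7.75 min^-1

7.75 min^-1


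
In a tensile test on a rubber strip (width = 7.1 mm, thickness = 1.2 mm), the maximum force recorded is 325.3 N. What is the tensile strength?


Area = width * thickness = 7.1 * 1.2 = 8.52 mm^2
TS = force / area = 325.3 / 8.52 = 38.18 MPa

38.18 MPa


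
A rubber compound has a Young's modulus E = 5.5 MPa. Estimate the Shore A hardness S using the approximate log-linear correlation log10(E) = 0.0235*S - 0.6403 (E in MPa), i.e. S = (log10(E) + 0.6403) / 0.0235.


log10(E) = 0.0235*S - 0.6403  =>  S = (log10(E) + 0.6403) / 0.0235
log10(5.5) = 0.740363
S = (0.740363 + 0.6403) / 0.0235 = 1.380663 / 0.0235
S = 58.8

Shore A = 58.8


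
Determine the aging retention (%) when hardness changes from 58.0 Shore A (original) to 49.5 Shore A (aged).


Retention = aged / original * 100
= 49.5 / 58.0 * 100
= 85.3%

85.3%


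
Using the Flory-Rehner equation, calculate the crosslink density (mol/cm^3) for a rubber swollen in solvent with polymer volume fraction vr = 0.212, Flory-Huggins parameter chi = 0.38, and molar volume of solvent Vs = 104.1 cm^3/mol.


ln(1 - vr) = ln(1 - 0.212) = -0.2383
Numerator = -((-0.2383) + 0.212 + 0.38 * 0.212^2) = 0.0092
Denominator = 104.1 * (0.212^(1/3) - 0.212/2) = 51.0374
nu = 0.0092 / 51.0374 = 1.7984e-04 mol/cm^3

1.7984e-04 mol/cm^3


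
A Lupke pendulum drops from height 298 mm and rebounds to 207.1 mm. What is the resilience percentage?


Resilience = h_rebound / h_drop * 100
= 207.1 / 298 * 100
= 69.5%

69.5%


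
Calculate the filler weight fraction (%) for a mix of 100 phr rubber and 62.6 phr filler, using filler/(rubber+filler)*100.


Filler % = filler / (rubber + filler) * 100
= 62.6 / (100 + 62.6) * 100
= 62.6 / 162.6 * 100
= 38.5%

38.5%


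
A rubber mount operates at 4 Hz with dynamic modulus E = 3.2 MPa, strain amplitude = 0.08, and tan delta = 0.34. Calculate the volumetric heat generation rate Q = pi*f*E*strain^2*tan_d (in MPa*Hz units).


Q = pi * f * E * strain^2 * tan_d
= pi * 4 * 3.2 * 0.08^2 * 0.34
= pi * 4 * 3.2 * 0.0064 * 0.34
= 0.0875

Q = 0.0875


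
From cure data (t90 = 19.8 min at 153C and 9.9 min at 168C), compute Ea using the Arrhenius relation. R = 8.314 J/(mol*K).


T1 = 426.15 K, T2 = 441.15 K
1/T1 - 1/T2 = 7.9789e-05
ln(t1/t2) = ln(19.8/9.9) = 0.6931
Ea = 8.314 * 0.6931 / 7.9789e-05 = 72225.9060 J/mol
Ea = 72.23 kJ/mol

72.23 kJ/mol


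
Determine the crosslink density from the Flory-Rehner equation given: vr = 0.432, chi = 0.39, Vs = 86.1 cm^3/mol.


ln(1 - vr) = ln(1 - 0.432) = -0.5656
Numerator = -((-0.5656) + 0.432 + 0.39 * 0.432^2) = 0.0609
Denominator = 86.1 * (0.432^(1/3) - 0.432/2) = 46.4899
nu = 0.0609 / 46.4899 = 0.0013 mol/cm^3

0.0013 mol/cm^3


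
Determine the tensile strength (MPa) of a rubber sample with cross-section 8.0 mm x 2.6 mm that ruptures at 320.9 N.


Area = width * thickness = 8.0 * 2.6 = 20.8 mm^2
TS = force / area = 320.9 / 20.8 = 15.43 MPa

15.43 MPa


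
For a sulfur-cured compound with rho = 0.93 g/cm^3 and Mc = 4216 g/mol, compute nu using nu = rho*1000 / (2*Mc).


nu = rho * 1000 / (2 * Mc)
nu = 0.93 * 1000 / (2 * 4216)
nu = 930.0 / 8432
nu = 0.1103 mol/L

0.1103 mol/L


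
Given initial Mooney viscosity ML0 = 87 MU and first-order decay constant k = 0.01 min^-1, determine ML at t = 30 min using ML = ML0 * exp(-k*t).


ML = ML0 * exp(-k * t)
ML = 87 * exp(-0.01 * 30)
ML = 87 * 0.7408
ML = 64.45 MU

64.45 MU


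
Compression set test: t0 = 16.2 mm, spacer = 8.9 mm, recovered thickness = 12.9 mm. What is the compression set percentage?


CS = (t0 - recovered) / (t0 - ts) * 100
= (16.2 - 12.9) / (16.2 - 8.9) * 100
= 3.3 / 7.3 * 100
= 45.2%

45.2%


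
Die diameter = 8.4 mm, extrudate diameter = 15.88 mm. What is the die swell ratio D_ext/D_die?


Die swell ratio = D_extrudate / D_die
= 15.88 / 8.4
= 1.89

Die swell = 1.89


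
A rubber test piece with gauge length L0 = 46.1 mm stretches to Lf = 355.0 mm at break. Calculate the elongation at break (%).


Elongation = (Lf - L0) / L0 * 100
= (355.0 - 46.1) / 46.1 * 100
= 308.9 / 46.1 * 100
= 670.1%

670.1%


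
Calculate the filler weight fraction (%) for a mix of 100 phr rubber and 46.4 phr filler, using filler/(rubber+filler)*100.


Filler % = filler / (rubber + filler) * 100
= 46.4 / (100 + 46.4) * 100
= 46.4 / 146.4 * 100
= 31.69%

31.69%


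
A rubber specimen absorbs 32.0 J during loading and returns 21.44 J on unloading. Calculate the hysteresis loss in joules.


Hysteresis loss = loading - unloading
= 32.0 - 21.44
= 10.56 J

10.56 J


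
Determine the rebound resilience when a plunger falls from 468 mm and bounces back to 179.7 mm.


Resilience = h_rebound / h_drop * 100
= 179.7 / 468 * 100
= 38.4%

38.4%


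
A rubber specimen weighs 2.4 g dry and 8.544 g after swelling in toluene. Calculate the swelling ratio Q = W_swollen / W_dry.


Q = W_swollen / W_dry
Q = 8.544 / 2.4
Q = 3.56

Q = 3.56


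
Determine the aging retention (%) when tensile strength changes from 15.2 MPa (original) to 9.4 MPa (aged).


Retention = aged / original * 100
= 9.4 / 15.2 * 100
= 61.8%

61.8%


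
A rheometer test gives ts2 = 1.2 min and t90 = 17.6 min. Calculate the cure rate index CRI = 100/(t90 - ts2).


CRI = 100 / (t90 - ts2)
= 100 / (17.6 - 1.2)
= 100 / 16.4
= 6.1 min^-1

6.1 min^-1


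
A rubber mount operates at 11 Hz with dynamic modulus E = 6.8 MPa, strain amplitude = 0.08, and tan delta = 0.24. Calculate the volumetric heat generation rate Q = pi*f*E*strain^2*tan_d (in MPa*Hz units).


Q = pi * f * E * strain^2 * tan_d
= pi * 11 * 6.8 * 0.08^2 * 0.24
= pi * 11 * 6.8 * 0.0064 * 0.24
= 0.3609

Q = 0.3609


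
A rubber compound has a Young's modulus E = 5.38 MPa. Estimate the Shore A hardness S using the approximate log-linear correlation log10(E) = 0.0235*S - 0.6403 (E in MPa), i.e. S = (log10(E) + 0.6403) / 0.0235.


log10(E) = 0.0235*S - 0.6403  =>  S = (log10(E) + 0.6403) / 0.0235
log10(5.38) = 0.730782
S = (0.730782 + 0.6403) / 0.0235 = 1.371082 / 0.0235
S = 58.3

Shore A = 58.3


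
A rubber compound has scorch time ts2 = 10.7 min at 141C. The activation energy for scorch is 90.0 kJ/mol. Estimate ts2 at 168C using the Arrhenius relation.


Convert temperatures: T1 = 141 + 273.15 = 414.15 K, T2 = 168 + 273.15 = 441.15 K
ts2_new = 10.7 * exp(90000 / 8.314 * (1/441.15 - 1/414.15))
1/T2 - 1/T1 = -1.4778e-04
ts2_new = 2.16 min

2.16 min


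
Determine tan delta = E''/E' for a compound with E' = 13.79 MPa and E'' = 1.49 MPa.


tan delta = E'' / E'
= 1.49 / 13.79
= 0.108

tan delta = 0.108


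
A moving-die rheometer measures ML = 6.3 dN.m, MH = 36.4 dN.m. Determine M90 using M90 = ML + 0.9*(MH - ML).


M90 = ML + 0.9 * (MH - ML)
M90 = 6.3 + 0.9 * (36.4 - 6.3)
M90 = 6.3 + 0.9 * 30.1
M90 = 33.39 dN.m

33.39 dN.m


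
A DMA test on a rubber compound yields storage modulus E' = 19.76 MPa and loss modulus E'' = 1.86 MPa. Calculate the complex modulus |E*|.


|E*| = sqrt(E'^2 + E''^2)
= sqrt(19.76^2 + 1.86^2)
= sqrt(390.4576 + 3.4596)
= 19.847 MPa

19.847 MPa


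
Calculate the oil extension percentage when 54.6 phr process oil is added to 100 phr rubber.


Oil % = oil / (100 + oil) * 100
= 54.6 / (100 + 54.6) * 100
= 54.6 / 154.6 * 100
= 35.32%

35.32%


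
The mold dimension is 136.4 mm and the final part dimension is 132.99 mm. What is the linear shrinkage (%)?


Shrinkage = (mold - part) / mold * 100
= (136.4 - 132.99) / 136.4 * 100
= 3.41 / 136.4 * 100
= 2.5%

2.5%


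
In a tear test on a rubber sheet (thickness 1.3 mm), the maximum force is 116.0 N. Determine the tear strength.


Tear strength = force / thickness
= 116.0 / 1.3
= 89.23 N/mm

89.23 N/mm


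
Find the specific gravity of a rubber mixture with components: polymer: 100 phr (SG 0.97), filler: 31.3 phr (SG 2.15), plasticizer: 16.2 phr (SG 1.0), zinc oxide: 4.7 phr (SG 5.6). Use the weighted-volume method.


Sum of weights = 152.2
Volume contributions:
  polymer: 100/0.97 = 103.0928
  filler: 31.3/2.15 = 14.5581
  plasticizer: 16.2/1.0 = 16.2000
  zinc oxide: 4.7/5.6 = 0.8393
Sum of volumes = 134.6902
SG = 152.2 / 134.6902 = 1.13

SG = 1.13


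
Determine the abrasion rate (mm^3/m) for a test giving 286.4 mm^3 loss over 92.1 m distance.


Rate = volume_loss / distance
= 286.4 / 92.1
= 3.11 mm^3/m

3.11 mm^3/m


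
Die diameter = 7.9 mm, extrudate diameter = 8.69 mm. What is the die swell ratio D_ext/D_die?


Die swell ratio = D_extrudate / D_die
= 8.69 / 7.9
= 1.1

Die swell = 1.1


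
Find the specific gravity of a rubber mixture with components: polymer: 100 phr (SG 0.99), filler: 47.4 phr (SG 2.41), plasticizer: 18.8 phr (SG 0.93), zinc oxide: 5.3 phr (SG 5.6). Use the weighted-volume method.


Sum of weights = 171.5
Volume contributions:
  polymer: 100/0.99 = 101.0101
  filler: 47.4/2.41 = 19.6680
  plasticizer: 18.8/0.93 = 20.2151
  zinc oxide: 5.3/5.6 = 0.9464
Sum of volumes = 141.8396
SG = 171.5 / 141.8396 = 1.209

SG = 1.209


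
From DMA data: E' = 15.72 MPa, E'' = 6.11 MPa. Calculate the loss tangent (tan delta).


tan delta = E'' / E'
= 6.11 / 15.72
= 0.3887

tan delta = 0.3887


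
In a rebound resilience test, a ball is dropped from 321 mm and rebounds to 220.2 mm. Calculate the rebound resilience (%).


Resilience = h_rebound / h_drop * 100
= 220.2 / 321 * 100
= 68.6%

68.6%


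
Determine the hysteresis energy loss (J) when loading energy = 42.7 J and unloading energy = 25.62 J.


Hysteresis loss = loading - unloading
= 42.7 - 25.62
= 17.08 J

17.08 J


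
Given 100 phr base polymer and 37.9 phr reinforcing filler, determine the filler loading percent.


Filler % = filler / (rubber + filler) * 100
= 37.9 / (100 + 37.9) * 100
= 37.9 / 137.9 * 100
= 27.48%

27.48%


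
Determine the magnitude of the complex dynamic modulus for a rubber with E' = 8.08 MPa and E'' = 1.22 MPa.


|E*| = sqrt(E'^2 + E''^2)
= sqrt(8.08^2 + 1.22^2)
= sqrt(65.2864 + 1.4884)
= 8.172 MPa

8.172 MPa


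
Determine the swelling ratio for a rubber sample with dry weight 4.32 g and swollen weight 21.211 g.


Q = W_swollen / W_dry
Q = 21.211 / 4.32
Q = 4.91

Q = 4.91


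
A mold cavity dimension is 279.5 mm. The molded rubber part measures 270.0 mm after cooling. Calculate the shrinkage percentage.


Shrinkage = (mold - part) / mold * 100
= (279.5 - 270.0) / 279.5 * 100
= 9.5 / 279.5 * 100
= 3.4%

3.4%


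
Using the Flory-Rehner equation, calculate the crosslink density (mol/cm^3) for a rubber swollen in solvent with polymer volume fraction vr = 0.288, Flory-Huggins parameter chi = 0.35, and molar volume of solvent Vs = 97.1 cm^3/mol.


ln(1 - vr) = ln(1 - 0.288) = -0.3397
Numerator = -((-0.3397) + 0.288 + 0.35 * 0.288^2) = 0.0226
Denominator = 97.1 * (0.288^(1/3) - 0.288/2) = 50.1410
nu = 0.0226 / 50.1410 = 4.5167e-04 mol/cm^3

4.5167e-04 mol/cm^3


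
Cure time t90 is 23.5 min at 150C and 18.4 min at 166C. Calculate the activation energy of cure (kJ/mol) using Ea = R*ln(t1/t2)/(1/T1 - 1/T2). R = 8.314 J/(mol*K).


T1 = 423.15 K, T2 = 439.15 K
1/T1 - 1/T2 = 8.6102e-05
ln(t1/t2) = ln(23.5/18.4) = 0.2446
Ea = 8.314 * 0.2446 / 8.6102e-05 = 23623.3812 J/mol
Ea = 23.62 kJ/mol

23.62 kJ/mol


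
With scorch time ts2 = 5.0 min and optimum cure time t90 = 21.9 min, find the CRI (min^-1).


CRI = 100 / (t90 - ts2)
= 100 / (21.9 - 5.0)
= 100 / 16.9
= 5.92 min^-1

5.92 min^-1


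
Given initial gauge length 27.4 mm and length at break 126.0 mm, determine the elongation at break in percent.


Elongation = (Lf - L0) / L0 * 100
= (126.0 - 27.4) / 27.4 * 100
= 98.6 / 27.4 * 100
= 359.9%

359.9%


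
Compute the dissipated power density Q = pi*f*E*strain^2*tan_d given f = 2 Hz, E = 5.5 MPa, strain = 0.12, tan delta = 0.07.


Q = pi * f * E * strain^2 * tan_d
= pi * 2 * 5.5 * 0.12^2 * 0.07
= pi * 2 * 5.5 * 0.0144 * 0.07
= 0.0348

Q = 0.0348


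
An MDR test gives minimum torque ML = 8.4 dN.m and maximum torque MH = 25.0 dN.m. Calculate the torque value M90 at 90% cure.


M90 = ML + 0.9 * (MH - ML)
M90 = 8.4 + 0.9 * (25.0 - 8.4)
M90 = 8.4 + 0.9 * 16.6
M90 = 23.34 dN.m

23.34 dN.m


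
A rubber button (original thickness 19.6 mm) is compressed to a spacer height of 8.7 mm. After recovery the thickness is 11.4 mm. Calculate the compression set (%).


CS = (t0 - recovered) / (t0 - ts) * 100
= (19.6 - 11.4) / (19.6 - 8.7) * 100
= 8.2 / 10.9 * 100
= 75.2%

75.2%


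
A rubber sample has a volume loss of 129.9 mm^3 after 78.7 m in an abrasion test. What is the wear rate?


Rate = volume_loss / distance
= 129.9 / 78.7
= 1.651 mm^3/m

1.651 mm^3/m
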